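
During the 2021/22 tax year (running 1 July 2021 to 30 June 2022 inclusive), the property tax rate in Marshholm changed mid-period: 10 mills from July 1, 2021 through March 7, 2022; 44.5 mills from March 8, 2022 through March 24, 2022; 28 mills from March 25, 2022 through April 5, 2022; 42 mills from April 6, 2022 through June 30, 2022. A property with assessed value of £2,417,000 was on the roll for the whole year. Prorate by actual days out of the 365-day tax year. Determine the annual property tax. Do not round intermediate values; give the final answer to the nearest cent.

£47,707.61

July 1, 2021 – March 7, 2022: 250 days at 10 mills → £2,417,000 × 1% × 250/365 = £16,554.7945
March 8 – March 24, 2022: 17 days at 44.5 mills → £2,417,000 × 4.45% × 17/365 = £5,009.4808
March 25 – April 5, 2022: 12 days at 28 mills → £2,417,000 × 2.8% × 12/365 = £2,224.9644
April 6 – June 30, 2022: 86 days at 42 mills → £2,417,000 × 4.2% × 86/365 = £23,918.3671
Total = £47,707.6068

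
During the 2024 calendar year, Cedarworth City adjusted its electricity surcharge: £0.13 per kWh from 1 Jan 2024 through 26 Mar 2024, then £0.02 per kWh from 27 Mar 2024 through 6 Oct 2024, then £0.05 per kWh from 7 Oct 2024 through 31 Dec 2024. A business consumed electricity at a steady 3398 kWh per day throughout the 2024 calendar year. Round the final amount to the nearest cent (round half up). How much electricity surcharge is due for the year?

1 Jan – 26 Mar 2024: 86 days × 3398 kWh/day = 292,228 kWh at £0.13/kWh → £37,989.64
27 Mar – 6 Oct 2024: 194 days × 3398 kWh/day = 659,212 kWh at £0.02/kWh → £13,184.24
7 Oct – 31 Dec 2024: 86 days × 3398 kWh/day = 292,228 kWh at £0.05/kWh → £14,611.40

£65,785.28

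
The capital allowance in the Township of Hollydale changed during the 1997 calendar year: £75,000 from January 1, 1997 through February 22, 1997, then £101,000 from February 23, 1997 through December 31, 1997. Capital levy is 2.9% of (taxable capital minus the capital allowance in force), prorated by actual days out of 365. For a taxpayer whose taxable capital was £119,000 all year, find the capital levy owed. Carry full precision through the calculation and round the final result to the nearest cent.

£631.48

January 1 – February 22, 1997: 53 days, exemption £75,000 → (£119,000 − £75,000) × 2.9% × 53/365 = £185.2822
February 23 – December 31, 1997: 312 days, exemption £101,000 → (£119,000 − £101,000) × 2.9% × 312/365 = £446.2027
Total = £631.4849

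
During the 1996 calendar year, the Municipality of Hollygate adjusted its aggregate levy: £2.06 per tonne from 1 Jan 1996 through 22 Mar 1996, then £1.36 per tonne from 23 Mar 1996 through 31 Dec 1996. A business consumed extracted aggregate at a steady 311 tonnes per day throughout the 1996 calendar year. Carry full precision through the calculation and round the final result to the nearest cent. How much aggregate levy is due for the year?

£172,654.76

1 Jan – 22 Mar 1996: 82 days × 311 tonnes/day = 25,502 tonnes at £2.06/tonne → £52,534.12
23 Mar – 31 Dec 1996: 284 days × 311 tonnes/day = 88,324 tonnes at £1.36/tonne → £120,120.64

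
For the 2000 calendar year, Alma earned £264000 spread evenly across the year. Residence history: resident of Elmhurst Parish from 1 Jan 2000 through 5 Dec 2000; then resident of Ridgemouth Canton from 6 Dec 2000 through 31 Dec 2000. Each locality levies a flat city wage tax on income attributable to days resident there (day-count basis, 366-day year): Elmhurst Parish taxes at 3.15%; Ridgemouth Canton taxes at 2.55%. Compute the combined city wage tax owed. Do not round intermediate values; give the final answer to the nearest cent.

Elmhurst Parish, 1 Jan – 5 Dec 2000: 340 days → £264000 × 3.15% × 340/366 = £7725.2459
Ridgemouth Canton, 6 Dec – 31 Dec 2000: 26 days → £264000 × 2.55% × 26/366 = £478.2295
Total = £8203.4754

£8203.48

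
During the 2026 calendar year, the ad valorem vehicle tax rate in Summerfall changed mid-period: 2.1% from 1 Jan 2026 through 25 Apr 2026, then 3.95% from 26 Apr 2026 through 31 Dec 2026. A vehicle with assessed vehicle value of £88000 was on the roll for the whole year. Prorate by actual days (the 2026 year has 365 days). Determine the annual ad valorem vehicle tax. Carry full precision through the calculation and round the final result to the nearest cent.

1 Jan – 25 Apr 2026: 115 days at 2.1% → £88000 × 2.1% × 115/365 = £582.2466
26 Apr – 31 Dec 2026: 250 days at 3.95% → £88000 × 3.95% × 250/365 = £2380.8219
Total = £2963.0685

£2963.07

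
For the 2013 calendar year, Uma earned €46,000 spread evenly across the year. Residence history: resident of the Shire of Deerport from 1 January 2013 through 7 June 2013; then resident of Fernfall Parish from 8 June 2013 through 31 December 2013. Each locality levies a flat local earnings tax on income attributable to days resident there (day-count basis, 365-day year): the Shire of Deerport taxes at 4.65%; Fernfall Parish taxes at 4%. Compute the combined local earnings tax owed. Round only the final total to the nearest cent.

The Shire of Deerport, 1 January – 7 June 2013: 158 days → €46,000 × 4.65% × 158/365 = €925.9233
Fernfall Parish, 8 June – 31 December 2013: 207 days → €46,000 × 4% × 207/365 = €1,043.5068
Total = €1,969.4301

€1,969.43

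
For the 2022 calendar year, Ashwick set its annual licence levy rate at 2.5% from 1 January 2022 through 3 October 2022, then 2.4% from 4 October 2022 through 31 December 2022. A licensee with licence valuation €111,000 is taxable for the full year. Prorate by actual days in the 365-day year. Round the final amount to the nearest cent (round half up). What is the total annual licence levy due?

€2,747.93

1 January – 3 October 2022: 276 days at 2.5% → €111,000 × 2.5% × 276/365 = €2,098.3562
4 October – 31 December 2022: 89 days at 2.4% → €111,000 × 2.4% × 89/365 = €649.5781
Total = €2,747.9342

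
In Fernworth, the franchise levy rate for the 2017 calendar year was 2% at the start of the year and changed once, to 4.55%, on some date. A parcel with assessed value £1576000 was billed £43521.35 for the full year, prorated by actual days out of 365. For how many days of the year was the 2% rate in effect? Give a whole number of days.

Let d = days at the first rate; then 365 − d days at the second rate.
£1576000 × [2%·d + 4.55%·(365−d)] / 365 = £43521.35
Solving gives d = 256, so the new rate took effect on September 14, 2017.

256 days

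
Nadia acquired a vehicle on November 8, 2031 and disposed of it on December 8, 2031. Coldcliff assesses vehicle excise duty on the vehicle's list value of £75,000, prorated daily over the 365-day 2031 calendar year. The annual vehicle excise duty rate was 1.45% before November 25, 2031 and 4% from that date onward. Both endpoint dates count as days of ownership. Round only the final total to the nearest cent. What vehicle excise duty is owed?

£165.72

November 8 – November 24, 2031: 17 days at 1.45% → £75,000 × 1.45% × 17/365 = £50.6507
November 25 – December 8, 2031: 14 days at 4% → £75,000 × 4% × 14/365 = £115.0685
Total = £165.7192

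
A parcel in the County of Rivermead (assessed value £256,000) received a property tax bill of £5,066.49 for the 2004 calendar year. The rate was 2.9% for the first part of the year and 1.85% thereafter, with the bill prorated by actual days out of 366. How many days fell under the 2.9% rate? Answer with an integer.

Let d = days at the first rate; then 366 − d days at the second rate.
£256,000 × [2.9%·d + 1.85%·(366−d)] / 366 = £5,066.49
Solving gives d = 45, so the new rate took effect on February 15, 2004.

45 days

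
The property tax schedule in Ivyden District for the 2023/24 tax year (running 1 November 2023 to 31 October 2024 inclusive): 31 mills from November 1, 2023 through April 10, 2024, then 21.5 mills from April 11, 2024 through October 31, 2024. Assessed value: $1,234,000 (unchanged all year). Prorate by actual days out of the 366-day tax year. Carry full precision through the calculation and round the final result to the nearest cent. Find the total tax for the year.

$31,719.87

November 1, 2023 – April 10, 2024: 162 days at 31 mills → $1,234,000 × 3.1% × 162/366 = $16,932.0984
April 11 – October 31, 2024: 204 days at 21.5 mills → $1,234,000 × 2.15% × 204/366 = $14,787.7705
Total = $31,719.8689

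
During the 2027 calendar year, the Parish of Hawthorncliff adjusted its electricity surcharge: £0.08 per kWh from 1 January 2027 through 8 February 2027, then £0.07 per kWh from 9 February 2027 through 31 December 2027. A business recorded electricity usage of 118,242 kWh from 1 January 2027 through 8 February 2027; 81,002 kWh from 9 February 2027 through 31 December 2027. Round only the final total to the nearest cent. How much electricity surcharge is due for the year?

1 January – 8 February 2027: 118,242 kWh at £0.08/kWh → £9,459.36
9 February – 31 December 2027: 81,002 kWh at £0.07/kWh → £5,670.14

£15,129.50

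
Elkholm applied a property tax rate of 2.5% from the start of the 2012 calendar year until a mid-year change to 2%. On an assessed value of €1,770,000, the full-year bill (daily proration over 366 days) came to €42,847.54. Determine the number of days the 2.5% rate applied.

Let d = days at the first rate; then 366 − d days at the second rate.
€1,770,000 × [2.5%·d + 2%·(366−d)] / 366 = €42,847.54
Solving gives d = 308, so the new rate took effect on November 4, 2012.

308 days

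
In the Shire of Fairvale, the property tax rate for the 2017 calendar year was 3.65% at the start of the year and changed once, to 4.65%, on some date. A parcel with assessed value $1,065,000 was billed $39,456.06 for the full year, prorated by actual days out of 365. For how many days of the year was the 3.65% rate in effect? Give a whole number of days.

345 days

Let d = days at the first rate; then 365 − d days at the second rate.
$1,065,000 × [3.65%·d + 4.65%·(365−d)] / 365 = $39,456.06
Solving gives d = 345, so the new rate took effect on December 12, 2017.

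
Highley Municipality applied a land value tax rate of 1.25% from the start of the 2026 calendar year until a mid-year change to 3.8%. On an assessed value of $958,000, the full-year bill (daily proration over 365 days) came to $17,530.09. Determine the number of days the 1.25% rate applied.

282 days

Let d = days at the first rate; then 365 − d days at the second rate.
$958,000 × [1.25%·d + 3.8%·(365−d)] / 365 = $17,530.09
Solving gives d = 282, so the new rate took effect on 10 October 2026.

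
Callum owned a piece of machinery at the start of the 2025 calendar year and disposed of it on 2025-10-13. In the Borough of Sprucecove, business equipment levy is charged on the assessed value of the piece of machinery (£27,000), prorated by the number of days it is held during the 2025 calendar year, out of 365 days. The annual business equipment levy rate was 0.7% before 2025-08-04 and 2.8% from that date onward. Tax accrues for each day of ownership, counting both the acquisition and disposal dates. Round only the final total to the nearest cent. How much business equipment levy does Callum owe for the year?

2025-01-01 to 2025-08-03: 215 days at 0.7% → £27,000 × 0.7% × 215/365 = £111.3288
2025-08-04 to 2025-10-13: 71 days at 2.8% → £27,000 × 2.8% × 71/365 = £147.0575
Total = £258.3863

£258.39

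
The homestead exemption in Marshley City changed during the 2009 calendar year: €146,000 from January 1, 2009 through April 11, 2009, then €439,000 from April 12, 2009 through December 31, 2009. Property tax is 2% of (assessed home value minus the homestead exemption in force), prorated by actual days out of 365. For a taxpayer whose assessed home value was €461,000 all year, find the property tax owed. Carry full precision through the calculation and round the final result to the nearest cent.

€2,061.53

January 1 – April 11, 2009: 101 days, exemption €146,000 → (€461,000 − €146,000) × 2% × 101/365 = €1,743.2877
April 12 – December 31, 2009: 264 days, exemption €439,000 → (€461,000 − €439,000) × 2% × 264/365 = €318.2466
Total = €2,061.5342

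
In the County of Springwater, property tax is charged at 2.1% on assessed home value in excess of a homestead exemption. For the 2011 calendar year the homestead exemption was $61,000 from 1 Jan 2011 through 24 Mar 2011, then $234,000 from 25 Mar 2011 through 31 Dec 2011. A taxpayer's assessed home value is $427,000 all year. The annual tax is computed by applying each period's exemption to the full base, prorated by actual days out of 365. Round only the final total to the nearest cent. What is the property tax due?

1 Jan – 24 Mar 2011: 83 days, exemption $61,000 → ($427,000 − $61,000) × 2.1% × 83/365 = $1,747.7753
25 Mar – 31 Dec 2011: 282 days, exemption $234,000 → ($427,000 − $234,000) × 2.1% × 282/365 = $3,131.3589
Total = $4,879.1342

$4,879.13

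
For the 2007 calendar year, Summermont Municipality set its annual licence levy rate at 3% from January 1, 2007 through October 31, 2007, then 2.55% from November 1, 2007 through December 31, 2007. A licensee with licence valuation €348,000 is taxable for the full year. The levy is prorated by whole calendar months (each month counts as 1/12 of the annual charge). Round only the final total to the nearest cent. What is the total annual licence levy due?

January 1 – October 31, 2007: 10 months at 3% → €348,000 × 3% × 10/12 = €8,700.0000
November 1 – December 31, 2007: 2 months at 2.55% → €348,000 × 2.55% × 2/12 = €1,479.0000
Total = €10,179.0000

€10,179.00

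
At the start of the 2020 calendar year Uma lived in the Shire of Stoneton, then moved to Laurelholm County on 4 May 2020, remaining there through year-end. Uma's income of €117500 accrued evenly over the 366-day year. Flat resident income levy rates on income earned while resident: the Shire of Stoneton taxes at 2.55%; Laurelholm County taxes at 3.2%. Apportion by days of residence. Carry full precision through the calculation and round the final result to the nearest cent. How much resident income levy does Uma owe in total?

€3501.24

The Shire of Stoneton, 1 January – 3 May 2020: 124 days → €117500 × 2.55% × 124/366 = €1015.1230
Laurelholm County, 4 May – 31 December 2020: 242 days → €117500 × 3.2% × 242/366 = €2486.1202
Total = €3501.2432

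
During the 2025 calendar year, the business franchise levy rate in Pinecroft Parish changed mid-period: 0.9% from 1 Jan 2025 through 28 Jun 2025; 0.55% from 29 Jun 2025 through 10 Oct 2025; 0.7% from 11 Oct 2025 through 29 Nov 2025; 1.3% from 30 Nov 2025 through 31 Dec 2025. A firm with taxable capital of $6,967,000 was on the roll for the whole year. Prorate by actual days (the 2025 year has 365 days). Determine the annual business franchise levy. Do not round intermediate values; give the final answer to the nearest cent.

$56,289.54

1 Jan – 28 Jun 2025: 179 days at 0.9% → $6,967,000 × 0.9% × 179/365 = $30,750.2384
29 Jun – 10 Oct 2025: 104 days at 0.55% → $6,967,000 × 0.55% × 104/365 = $10,918.1479
11 Oct – 29 Nov 2025: 50 days at 0.7% → $6,967,000 × 0.7% × 50/365 = $6,680.6849
30 Nov – 31 Dec 2025: 32 days at 1.3% → $6,967,000 × 1.3% × 32/365 = $7,940.4712
Total = $56,289.5425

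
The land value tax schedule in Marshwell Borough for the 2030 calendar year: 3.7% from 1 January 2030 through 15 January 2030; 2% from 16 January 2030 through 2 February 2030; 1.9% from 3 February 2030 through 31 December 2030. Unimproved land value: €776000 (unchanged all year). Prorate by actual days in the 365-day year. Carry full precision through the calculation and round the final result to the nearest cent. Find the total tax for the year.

€15356.30

1 January – 15 January 2030: 15 days at 3.7% → €776000 × 3.7% × 15/365 = €1179.9452
16 January – 2 February 2030: 18 days at 2% → €776000 × 2% × 18/365 = €765.3699
3 February – 31 December 2030: 332 days at 1.9% → €776000 × 1.9% × 332/365 = €13410.9808
Total = €15356.2959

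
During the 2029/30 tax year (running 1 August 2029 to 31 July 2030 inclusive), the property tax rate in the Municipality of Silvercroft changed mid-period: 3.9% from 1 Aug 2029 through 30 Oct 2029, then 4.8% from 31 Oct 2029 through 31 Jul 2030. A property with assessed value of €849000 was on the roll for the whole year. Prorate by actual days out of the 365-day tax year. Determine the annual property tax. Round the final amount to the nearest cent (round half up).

1 Aug – 30 Oct 2029: 91 days at 3.9% → €849000 × 3.9% × 91/365 = €8255.0712
31 Oct 2029 – 31 Jul 2030: 274 days at 4.8% → €849000 × 4.8% × 274/365 = €30591.9123
Total = €38846.9836

€38846.98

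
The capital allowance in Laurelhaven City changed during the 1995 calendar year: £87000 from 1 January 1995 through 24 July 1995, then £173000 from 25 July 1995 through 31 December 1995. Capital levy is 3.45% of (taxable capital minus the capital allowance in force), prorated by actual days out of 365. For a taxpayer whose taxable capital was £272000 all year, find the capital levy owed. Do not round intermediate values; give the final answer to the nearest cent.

£5081.90

1 January – 24 July 1995: 205 days, exemption £87000 → (£272000 − £87000) × 3.45% × 205/365 = £3584.6918
25 July – 31 December 1995: 160 days, exemption £173000 → (£272000 − £173000) × 3.45% × 160/365 = £1497.2055
Total = £5081.8973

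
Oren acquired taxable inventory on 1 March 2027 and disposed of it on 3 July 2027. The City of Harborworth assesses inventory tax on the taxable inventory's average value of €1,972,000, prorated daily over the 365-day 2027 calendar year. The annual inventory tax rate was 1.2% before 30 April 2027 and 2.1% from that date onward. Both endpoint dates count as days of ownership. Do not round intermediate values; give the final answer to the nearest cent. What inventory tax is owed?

1 March – 29 April 2027: 60 days at 1.2% → €1,972,000 × 1.2% × 60/365 = €3,889.9726
30 April – 3 July 2027: 65 days at 2.1% → €1,972,000 × 2.1% × 65/365 = €7,374.7397
Total = €11,264.7123

€11,264.71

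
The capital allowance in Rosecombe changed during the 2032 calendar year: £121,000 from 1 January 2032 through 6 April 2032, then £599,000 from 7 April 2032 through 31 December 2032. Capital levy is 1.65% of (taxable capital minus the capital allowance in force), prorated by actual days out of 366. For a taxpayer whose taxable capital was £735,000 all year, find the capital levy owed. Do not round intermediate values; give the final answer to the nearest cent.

£4,334.27

1 January – 6 April 2032: 97 days, exemption £121,000 → (£735,000 − £121,000) × 1.65% × 97/366 = £2,684.9918
7 April – 31 December 2032: 269 days, exemption £599,000 → (£735,000 − £599,000) × 1.65% × 269/366 = £1,649.2787
Total = £4,334.2705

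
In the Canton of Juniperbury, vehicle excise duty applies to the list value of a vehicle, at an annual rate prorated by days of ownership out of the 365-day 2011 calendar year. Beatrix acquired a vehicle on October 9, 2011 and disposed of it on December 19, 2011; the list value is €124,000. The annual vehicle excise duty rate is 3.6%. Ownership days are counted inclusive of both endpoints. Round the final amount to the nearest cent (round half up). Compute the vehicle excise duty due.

€880.57

Days held (October 9 – December 19, 2011): 72 out of 365
Tax = €124,000 × 3.6% × 72/365 = €880.5699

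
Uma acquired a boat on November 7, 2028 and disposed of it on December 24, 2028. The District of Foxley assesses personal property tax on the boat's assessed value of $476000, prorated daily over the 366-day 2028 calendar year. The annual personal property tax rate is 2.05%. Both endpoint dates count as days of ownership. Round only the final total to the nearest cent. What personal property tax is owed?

Days held (November 7 – December 24, 2028): 48 out of 366
Tax = $476000 × 2.05% × 48/366 = $1279.7377

$1279.74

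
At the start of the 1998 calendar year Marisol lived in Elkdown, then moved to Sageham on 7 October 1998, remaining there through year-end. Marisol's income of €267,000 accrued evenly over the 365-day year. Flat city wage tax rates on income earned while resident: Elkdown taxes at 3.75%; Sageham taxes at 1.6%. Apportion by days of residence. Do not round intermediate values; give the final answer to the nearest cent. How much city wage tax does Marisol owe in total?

€8,659.94

Elkdown, 1 January – 6 October 1998: 279 days → €267,000 × 3.75% × 279/365 = €7,653.3904
Sageham, 7 October – 31 December 1998: 86 days → €267,000 × 1.6% × 86/365 = €1,006.5534
Total = €8,659.9438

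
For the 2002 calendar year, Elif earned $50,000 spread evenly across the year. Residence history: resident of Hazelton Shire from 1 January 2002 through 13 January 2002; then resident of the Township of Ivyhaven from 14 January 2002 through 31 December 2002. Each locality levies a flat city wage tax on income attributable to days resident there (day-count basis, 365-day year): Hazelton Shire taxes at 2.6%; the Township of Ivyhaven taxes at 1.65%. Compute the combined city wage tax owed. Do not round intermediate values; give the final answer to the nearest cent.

Hazelton Shire, 1 January – 13 January 2002: 13 days → $50,000 × 2.6% × 13/365 = $46.3014
The Township of Ivyhaven, 14 January – 31 December 2002: 352 days → $50,000 × 1.65% × 352/365 = $795.6164
Total = $841.9178

$841.92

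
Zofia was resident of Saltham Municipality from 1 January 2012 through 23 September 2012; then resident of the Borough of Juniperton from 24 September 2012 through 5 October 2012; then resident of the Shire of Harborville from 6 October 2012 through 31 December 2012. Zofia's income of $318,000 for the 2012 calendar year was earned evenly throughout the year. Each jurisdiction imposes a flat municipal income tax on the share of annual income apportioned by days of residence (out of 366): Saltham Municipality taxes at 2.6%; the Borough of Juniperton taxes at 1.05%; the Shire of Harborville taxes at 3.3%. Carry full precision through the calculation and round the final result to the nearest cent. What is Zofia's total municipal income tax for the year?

$8,635.52

Saltham Municipality, 1 January – 23 September 2012: 267 days → $318,000 × 2.6% × 267/366 = $6,031.5738
The Borough of Juniperton, 24 September – 5 October 2012: 12 days → $318,000 × 1.05% × 12/366 = $109.4754
The Shire of Harborville, 6 October – 31 December 2012: 87 days → $318,000 × 3.3% × 87/366 = $2,494.4754
Total = $8,635.5246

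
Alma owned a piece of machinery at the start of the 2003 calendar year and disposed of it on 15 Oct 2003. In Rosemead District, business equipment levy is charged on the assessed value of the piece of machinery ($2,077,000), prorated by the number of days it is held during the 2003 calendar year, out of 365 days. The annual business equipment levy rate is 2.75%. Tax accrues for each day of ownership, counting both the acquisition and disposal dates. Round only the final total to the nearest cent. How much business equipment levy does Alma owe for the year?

Days held (1 Jan – 15 Oct 2003): 288 out of 365
Tax = $2,077,000 × 2.75% × 288/365 = $45,068.0548

$45,068.05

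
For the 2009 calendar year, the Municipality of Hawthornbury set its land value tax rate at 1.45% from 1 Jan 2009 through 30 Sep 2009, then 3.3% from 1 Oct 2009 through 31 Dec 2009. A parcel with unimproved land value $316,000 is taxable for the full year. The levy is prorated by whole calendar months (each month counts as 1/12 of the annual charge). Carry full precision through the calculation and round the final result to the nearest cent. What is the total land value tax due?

$6,043.50

1 Jan – 30 Sep 2009: 9 months at 1.45% → $316,000 × 1.45% × 9/12 = $3,436.5000
1 Oct – 31 Dec 2009: 3 months at 3.3% → $316,000 × 3.3% × 3/12 = $2,607.0000
Total = $6,043.5000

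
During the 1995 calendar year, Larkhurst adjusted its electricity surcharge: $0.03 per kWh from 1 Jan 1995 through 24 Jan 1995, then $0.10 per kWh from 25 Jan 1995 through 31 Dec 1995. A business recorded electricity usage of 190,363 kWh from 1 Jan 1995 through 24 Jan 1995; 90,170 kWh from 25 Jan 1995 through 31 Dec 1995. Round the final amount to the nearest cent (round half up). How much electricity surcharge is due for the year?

1 Jan – 24 Jan 1995: 190,363 kWh at $0.03/kWh → $5,710.89
25 Jan – 31 Dec 1995: 90,170 kWh at $0.10/kWh → $9,017.00

$14,727.89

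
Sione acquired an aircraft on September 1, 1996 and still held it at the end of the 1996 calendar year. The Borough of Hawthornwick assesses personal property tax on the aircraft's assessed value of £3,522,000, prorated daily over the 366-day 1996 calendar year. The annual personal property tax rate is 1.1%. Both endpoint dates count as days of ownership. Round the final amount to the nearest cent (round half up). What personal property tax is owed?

Days held (September 1 – December 31, 1996): 122 out of 366
Tax = £3,522,000 × 1.1% × 122/366 = £12,914.0000

£12,914.00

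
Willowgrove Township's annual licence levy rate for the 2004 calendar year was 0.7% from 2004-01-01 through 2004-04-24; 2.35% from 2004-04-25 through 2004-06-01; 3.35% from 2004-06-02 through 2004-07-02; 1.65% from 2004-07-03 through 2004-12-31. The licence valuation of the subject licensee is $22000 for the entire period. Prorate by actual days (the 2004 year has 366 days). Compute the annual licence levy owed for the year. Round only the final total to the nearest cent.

$345.00

2004-01-01 to 2004-04-24: 115 days at 0.7% → $22000 × 0.7% × 115/366 = $48.3880
2004-04-25 to 2004-06-01: 38 days at 2.35% → $22000 × 2.35% × 38/366 = $53.6776
2004-06-02 to 2004-07-02: 31 days at 3.35% → $22000 × 3.35% × 31/366 = $62.4235
2004-07-03 to 2004-12-31: 182 days at 1.65% → $22000 × 1.65% × 182/366 = $180.5082
Total = $344.9973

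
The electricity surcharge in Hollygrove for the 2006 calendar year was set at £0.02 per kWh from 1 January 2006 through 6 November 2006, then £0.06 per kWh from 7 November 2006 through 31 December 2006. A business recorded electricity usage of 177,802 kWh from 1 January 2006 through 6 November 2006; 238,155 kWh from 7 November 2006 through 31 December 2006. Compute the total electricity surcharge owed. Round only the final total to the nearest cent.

1 January – 6 November 2006: 177,802 kWh at £0.02/kWh → £3556.04
7 November – 31 December 2006: 238,155 kWh at £0.06/kWh → £14289.30

£17845.34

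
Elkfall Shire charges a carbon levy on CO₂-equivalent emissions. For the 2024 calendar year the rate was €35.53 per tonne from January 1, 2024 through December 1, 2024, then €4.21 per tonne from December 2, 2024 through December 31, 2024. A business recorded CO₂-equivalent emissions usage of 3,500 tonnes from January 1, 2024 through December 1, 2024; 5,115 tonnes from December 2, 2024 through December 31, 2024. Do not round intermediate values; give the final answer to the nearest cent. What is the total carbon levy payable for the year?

January 1 – December 1, 2024: 3,500 tonnes at €35.53/tonne → €124,355.00
December 2 – December 31, 2024: 5,115 tonnes at €4.21/tonne → €21,534.15

€145,889.15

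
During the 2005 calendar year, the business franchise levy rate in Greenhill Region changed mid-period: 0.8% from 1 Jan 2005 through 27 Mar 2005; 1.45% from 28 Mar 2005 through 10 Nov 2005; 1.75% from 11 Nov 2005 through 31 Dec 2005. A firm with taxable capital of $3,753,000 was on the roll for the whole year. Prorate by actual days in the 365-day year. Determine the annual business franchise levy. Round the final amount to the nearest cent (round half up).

1 Jan – 27 Mar 2005: 86 days at 0.8% → $3,753,000 × 0.8% × 86/365 = $7,074.1479
28 Mar – 10 Nov 2005: 228 days at 1.45% → $3,753,000 × 1.45% × 228/365 = $33,992.9260
11 Nov – 31 Dec 2005: 51 days at 1.75% → $3,753,000 × 1.75% × 51/365 = $9,176.8562
Total = $50,243.9301

$50,243.93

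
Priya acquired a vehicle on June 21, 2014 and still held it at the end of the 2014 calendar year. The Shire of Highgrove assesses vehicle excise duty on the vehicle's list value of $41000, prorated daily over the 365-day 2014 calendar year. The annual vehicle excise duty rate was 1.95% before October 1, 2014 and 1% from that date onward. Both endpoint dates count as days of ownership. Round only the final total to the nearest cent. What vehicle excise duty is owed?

$326.76

June 21 – September 30, 2014: 102 days at 1.95% → $41000 × 1.95% × 102/365 = $223.4219
October 1 – December 31, 2014: 92 days at 1% → $41000 × 1% × 92/365 = $103.3425
Total = $326.7644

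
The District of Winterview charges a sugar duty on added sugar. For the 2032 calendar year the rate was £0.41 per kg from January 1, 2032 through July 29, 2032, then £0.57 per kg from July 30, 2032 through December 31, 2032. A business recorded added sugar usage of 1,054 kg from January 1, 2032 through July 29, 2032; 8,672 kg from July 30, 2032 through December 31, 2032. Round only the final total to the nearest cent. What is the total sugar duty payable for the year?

£5,375.18

January 1 – July 29, 2032: 1,054 kg at £0.41/kg → £432.14
July 30 – December 31, 2032: 8,672 kg at £0.57/kg → £4,943.04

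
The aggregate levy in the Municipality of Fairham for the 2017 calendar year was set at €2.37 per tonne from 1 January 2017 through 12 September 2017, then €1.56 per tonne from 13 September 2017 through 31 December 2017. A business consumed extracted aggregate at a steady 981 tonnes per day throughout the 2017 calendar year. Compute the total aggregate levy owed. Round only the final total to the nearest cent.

€761,206.95

1 January – 12 September 2017: 255 days × 981 tonnes/day = 250,155 tonnes at €2.37/tonne → €592,867.35
13 September – 31 December 2017: 110 days × 981 tonnes/day = 107,910 tonnes at €1.56/tonne → €168,339.60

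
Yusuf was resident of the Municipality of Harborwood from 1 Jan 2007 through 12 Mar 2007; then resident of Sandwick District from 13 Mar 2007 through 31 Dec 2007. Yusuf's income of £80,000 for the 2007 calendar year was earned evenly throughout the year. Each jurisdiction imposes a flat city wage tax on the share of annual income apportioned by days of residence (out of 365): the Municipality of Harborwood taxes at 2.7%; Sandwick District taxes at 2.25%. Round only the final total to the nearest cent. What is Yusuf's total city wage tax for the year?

The Municipality of Harborwood, 1 Jan – 12 Mar 2007: 71 days → £80,000 × 2.7% × 71/365 = £420.1644
Sandwick District, 13 Mar – 31 Dec 2007: 294 days → £80,000 × 2.25% × 294/365 = £1,449.8630
Total = £1,870.0274

£1,870.03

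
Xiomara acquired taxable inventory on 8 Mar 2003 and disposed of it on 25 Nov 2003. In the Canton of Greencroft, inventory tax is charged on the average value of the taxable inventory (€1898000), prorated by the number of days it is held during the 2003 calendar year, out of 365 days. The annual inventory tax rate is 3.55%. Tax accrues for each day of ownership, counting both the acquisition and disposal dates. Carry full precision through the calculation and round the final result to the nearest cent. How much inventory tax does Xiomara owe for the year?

€48549.80

Days held (8 Mar – 25 Nov 2003): 263 out of 365
Tax = €1898000 × 3.55% × 263/365 = €48549.8000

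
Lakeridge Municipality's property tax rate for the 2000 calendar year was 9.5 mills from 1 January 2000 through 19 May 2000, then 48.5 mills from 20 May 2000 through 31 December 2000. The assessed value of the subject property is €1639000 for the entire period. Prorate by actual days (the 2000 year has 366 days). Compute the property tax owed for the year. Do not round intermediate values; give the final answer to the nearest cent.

1 January – 19 May 2000: 140 days at 9.5 mills → €1639000 × 0.95% × 140/366 = €5955.9290
20 May – 31 December 2000: 226 days at 48.5 mills → €1639000 × 4.85% × 226/366 = €49084.9153
Total = €55040.8443

€55040.84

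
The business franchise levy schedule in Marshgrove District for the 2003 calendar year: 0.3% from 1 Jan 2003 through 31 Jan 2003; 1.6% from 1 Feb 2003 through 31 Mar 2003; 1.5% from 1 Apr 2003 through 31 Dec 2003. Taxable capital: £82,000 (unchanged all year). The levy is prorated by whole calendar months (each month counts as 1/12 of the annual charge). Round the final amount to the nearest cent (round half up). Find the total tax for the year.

£1,161.67

1 Jan – 31 Jan 2003: 1 month at 0.3% → £82,000 × 0.3% × 1/12 = £20.5000
1 Feb – 31 Mar 2003: 2 months at 1.6% → £82,000 × 1.6% × 2/12 = £218.6667
1 Apr – 31 Dec 2003: 9 months at 1.5% → £82,000 × 1.5% × 9/12 = £922.5000
Total = £1,161.6667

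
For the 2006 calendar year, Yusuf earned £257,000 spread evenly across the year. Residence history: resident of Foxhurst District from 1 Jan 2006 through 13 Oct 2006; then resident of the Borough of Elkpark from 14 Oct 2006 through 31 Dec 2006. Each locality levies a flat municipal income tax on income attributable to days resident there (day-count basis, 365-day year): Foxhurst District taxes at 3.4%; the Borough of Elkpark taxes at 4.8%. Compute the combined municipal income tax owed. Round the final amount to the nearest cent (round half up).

Foxhurst District, 1 Jan – 13 Oct 2006: 286 days → £257,000 × 3.4% × 286/365 = £6,846.7616
The Borough of Elkpark, 14 Oct – 31 Dec 2006: 79 days → £257,000 × 4.8% × 79/365 = £2,669.9836
Total = £9,516.7452

£9,516.75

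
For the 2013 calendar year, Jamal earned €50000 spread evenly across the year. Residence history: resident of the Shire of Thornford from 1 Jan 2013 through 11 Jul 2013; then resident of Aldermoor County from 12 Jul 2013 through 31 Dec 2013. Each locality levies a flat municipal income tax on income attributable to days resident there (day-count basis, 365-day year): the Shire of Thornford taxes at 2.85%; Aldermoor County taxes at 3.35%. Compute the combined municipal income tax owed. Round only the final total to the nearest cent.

€1543.49

The Shire of Thornford, 1 Jan – 11 Jul 2013: 192 days → €50000 × 2.85% × 192/365 = €749.5890
Aldermoor County, 12 Jul – 31 Dec 2013: 173 days → €50000 × 3.35% × 173/365 = €793.9041
Total = €1543.4932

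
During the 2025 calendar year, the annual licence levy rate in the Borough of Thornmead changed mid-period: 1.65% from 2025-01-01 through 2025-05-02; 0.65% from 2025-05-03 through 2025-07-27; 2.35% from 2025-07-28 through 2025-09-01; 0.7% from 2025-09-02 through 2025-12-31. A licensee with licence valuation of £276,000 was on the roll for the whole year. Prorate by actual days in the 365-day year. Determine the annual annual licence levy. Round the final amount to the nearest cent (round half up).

2025-01-01 to 2025-05-02: 122 days at 1.65% → £276,000 × 1.65% × 122/365 = £1,522.1589
2025-05-03 to 2025-07-27: 86 days at 0.65% → £276,000 × 0.65% × 86/365 = £422.6959
2025-07-28 to 2025-09-01: 36 days at 2.35% → £276,000 × 2.35% × 36/365 = £639.7151
2025-09-02 to 2025-12-31: 121 days at 0.7% → £276,000 × 0.7% × 121/365 = £640.4712
Total = £3,225.0411

£3,225.04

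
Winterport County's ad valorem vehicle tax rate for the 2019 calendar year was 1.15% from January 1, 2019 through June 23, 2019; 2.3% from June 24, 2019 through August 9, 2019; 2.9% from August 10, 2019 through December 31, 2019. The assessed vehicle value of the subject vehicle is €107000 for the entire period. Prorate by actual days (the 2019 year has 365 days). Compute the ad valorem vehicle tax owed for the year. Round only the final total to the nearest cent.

€2127.69

January 1 – June 23, 2019: 174 days at 1.15% → €107000 × 1.15% × 174/365 = €586.5945
June 24 – August 9, 2019: 47 days at 2.3% → €107000 × 2.3% × 47/365 = €316.8959
August 10 – December 31, 2019: 144 days at 2.9% → €107000 × 2.9% × 144/365 = €1224.1973
Total = €2127.6877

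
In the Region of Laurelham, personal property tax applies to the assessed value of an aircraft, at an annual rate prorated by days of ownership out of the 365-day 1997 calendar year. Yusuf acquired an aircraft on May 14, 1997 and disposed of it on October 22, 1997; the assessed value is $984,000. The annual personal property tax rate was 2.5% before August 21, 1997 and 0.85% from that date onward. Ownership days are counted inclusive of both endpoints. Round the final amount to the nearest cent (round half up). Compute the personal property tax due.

May 14 – August 20, 1997: 99 days at 2.5% → $984,000 × 2.5% × 99/365 = $6,672.3288
August 21 – October 22, 1997: 63 days at 0.85% → $984,000 × 0.85% × 63/365 = $1,443.6493
Total = $8,115.9781

$8,115.98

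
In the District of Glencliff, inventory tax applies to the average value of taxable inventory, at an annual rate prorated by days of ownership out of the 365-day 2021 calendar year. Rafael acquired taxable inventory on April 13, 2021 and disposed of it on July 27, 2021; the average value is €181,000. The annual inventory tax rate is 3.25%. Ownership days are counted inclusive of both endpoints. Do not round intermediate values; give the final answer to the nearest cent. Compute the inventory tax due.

Days held (April 13 – July 27, 2021): 106 out of 365
Tax = €181,000 × 3.25% × 106/365 = €1,708.3425

€1,708.34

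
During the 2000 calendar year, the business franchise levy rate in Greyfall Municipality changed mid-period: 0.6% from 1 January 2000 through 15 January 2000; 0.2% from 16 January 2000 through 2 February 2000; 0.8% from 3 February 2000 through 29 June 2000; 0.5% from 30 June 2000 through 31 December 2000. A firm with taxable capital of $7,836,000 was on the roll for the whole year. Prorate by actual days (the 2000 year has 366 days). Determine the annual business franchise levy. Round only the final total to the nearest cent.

$47,850.98

1 January – 15 January 2000: 15 days at 0.6% → $7,836,000 × 0.6% × 15/366 = $1,926.8852
16 January – 2 February 2000: 18 days at 0.2% → $7,836,000 × 0.2% × 18/366 = $770.7541
3 February – 29 June 2000: 148 days at 0.8% → $7,836,000 × 0.8% × 148/366 = $25,349.2459
30 June – 31 December 2000: 185 days at 0.5% → $7,836,000 × 0.5% × 185/366 = $19,804.0984
Total = $47,850.9836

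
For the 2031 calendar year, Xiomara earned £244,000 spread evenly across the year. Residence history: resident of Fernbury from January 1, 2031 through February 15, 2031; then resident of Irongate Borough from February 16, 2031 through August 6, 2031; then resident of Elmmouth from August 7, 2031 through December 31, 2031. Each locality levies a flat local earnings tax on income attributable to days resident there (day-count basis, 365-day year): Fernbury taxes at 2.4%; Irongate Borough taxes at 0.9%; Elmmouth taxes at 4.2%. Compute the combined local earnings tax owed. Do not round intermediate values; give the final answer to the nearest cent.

Fernbury, January 1 – February 15, 2031: 46 days → £244,000 × 2.4% × 46/365 = £738.0164
Irongate Borough, February 16 – August 6, 2031: 172 days → £244,000 × 0.9% × 172/365 = £1,034.8274
Elmmouth, August 7 – December 31, 2031: 147 days → £244,000 × 4.2% × 147/365 = £4,127.2767
Total = £5,900.1205

£5,900.12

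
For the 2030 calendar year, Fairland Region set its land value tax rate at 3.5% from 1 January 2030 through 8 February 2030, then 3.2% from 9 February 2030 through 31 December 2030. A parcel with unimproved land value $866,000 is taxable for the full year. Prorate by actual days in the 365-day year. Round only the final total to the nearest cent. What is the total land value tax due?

1 January – 8 February 2030: 39 days at 3.5% → $866,000 × 3.5% × 39/365 = $3,238.6027
9 February – 31 December 2030: 326 days at 3.2% → $866,000 × 3.2% × 326/365 = $24,750.9918
Total = $27,989.5945

$27,989.59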